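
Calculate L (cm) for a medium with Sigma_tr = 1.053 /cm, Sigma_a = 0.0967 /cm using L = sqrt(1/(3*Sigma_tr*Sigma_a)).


D = 1 / (3 * Sigma_tr) = 1 / (3 * 1.053) = 0.3165559 cm
L = sqrt(D / Sigma_a)
L = sqrt(0.3165559 / 0.0967)
L = 1.8093 cm

1.8093


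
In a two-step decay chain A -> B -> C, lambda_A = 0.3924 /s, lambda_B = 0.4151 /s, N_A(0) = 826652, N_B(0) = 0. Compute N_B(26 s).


N_B(t) = lambda_A * N_A0 / (lambda_B - lambda_A) * [exp(-lambda_A*t) - exp(-lambda_B*t)]
exp(-0.3924*26) = 3.708122e-05; exp(-0.4151*26) = 2.055102e-05
N_B = 0.3924 * 826652 / (0.4151 - 0.3924) * (3.708122e-05 - 2.055102e-05)
N_B = 236.21

236.21


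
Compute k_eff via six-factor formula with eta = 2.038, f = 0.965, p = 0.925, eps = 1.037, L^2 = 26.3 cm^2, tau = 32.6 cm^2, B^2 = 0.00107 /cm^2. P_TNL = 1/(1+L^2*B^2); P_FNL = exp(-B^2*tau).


k_inf = eta*f*p*eps = 2.038*0.965*0.925*1.037 = 1.886479
P_TNL = 1/(1 + L^2*B^2) = 1/(1 + 26.3*0.00107) = 0.9726292
P_FNL = exp(-B^2*tau) = exp(-0.00107*32.6) = 0.9657194
k_eff = k_inf * P_TNL * P_FNL = 1.886479 * 0.9726292 * 0.9657194
k_eff = 1.7719

1.7719


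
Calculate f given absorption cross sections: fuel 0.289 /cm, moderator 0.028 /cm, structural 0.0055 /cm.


f = Sigma_a_fuel / (Sigma_a_fuel + Sigma_a_mod + Sigma_a_other)
f = 0.289 / (0.289 + 0.028 + 0.0055)
f = 0.89612

0.89612


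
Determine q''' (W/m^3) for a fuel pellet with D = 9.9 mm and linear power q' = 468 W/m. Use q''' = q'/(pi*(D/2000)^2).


r = D / 2 / 1000 = 9.9 / 2 / 1000 = 0.00495 m
q''' = q' / (pi * r^2)
q''' = 468 / (pi * 0.00495^2)
q''' = 6.0797e+06 W/m^3

6.0797e+06


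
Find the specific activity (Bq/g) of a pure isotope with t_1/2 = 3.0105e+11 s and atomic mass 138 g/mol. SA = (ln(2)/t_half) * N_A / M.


lambda = ln(2) / t_half = ln(2) / 3.0105e+11 = 2.302432e-12 /s
SA = lambda * N_A / M
SA = 2.302432e-12 * 6.022e23 / 138
SA = 1.0047e+10 Bq/g

1.0047e+10


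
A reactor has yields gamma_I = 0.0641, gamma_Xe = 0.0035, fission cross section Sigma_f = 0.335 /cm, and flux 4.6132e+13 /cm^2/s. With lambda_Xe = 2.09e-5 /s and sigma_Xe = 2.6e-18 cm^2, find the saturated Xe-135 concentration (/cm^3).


Xe_eq = (gamma_I + gamma_Xe) * Sigma_f * phi / (lambda_Xe + sigma_Xe * phi)
Numerator = (0.0641 + 0.0035) * 0.335 * 4.6132e+13 = 1.044705e+12
Denominator = 2.09e-5 + 2.6e-18 * 4.6132e+13 = 1.408432e-04
Xe_eq = 1.044705e+12 / 1.408432e-04 = 7.4175e+15 /cm^3

7.4175e+15


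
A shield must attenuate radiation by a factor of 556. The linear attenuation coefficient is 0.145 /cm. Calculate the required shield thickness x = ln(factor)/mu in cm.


x = ln(factor) / mu
x = ln(556) / 0.145
x = 43.592 cm

43.592


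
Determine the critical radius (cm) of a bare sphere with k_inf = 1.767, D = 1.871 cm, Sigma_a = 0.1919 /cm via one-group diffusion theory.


L^2 = D / Sigma_a = 1.871 / 0.1919 = 9.749870 cm^2
B_m^2 = (k_inf - 1) / L^2 = (1.767 - 1) / 9.749870 = 0.07866772 /cm^2
For a bare sphere: B_g = pi/R, so R_c = pi / sqrt(B_m^2)
R_c = pi / sqrt(0.07866772) = 11.201 cm

11.201


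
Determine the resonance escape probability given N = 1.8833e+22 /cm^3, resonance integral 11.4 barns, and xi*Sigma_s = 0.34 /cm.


p = exp(-N * I * 1e-24 / (xi*Sigma_s))
p = exp(-1.8833e+22 * 11.4 * 1e-24 / 0.34)
p = 0.53182

0.53182


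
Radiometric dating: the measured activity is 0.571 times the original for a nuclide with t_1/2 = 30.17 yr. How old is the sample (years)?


lambda = ln(2) / t_half = ln(2) / 30.17 = 0.02297472 /yr
t = -ln(A/A0) / lambda
t = -ln(0.571) / 0.02297472
t = 24.391 yr

24.391


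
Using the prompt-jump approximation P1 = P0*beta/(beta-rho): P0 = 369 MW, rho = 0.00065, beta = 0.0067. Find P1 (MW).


P1/P0 = beta / (beta - rho)
P1/P0 = 0.0067 / (0.0067 - 0.00065) = 1.107438
P1 = 369 * 1.107438 = 408.64 MW

408.64


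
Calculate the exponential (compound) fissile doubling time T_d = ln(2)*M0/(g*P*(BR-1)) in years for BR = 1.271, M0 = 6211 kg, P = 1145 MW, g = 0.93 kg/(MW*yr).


Breeding gain G = BR - 1 = 1.271 - 1 = 0.271
Fissile production rate = g * P * G = 0.93 * 1145 * 0.271 = 288.57435 kg/yr
T_d = ln(2) * M0 / (g * P * G)
T_d = ln(2) * 6211 / 288.57435 = 14.919 yr

14.919


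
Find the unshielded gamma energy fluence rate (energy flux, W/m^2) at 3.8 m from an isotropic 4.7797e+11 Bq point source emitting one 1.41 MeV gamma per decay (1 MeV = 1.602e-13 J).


psi = A * E * 1.602e-13 / (4*pi*r^2)
psi = 4.7797e+11 * 1.41 * 1.602e-13 / (4*pi*3.8^2)
psi = 5.9498e-04 W/m^2

5.9498e-04


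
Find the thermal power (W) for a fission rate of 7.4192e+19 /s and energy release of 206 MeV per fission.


P = fission_rate * E_MeV * 1.602e-13
P = 7.4192e+19 * 206 * 1.602e-13
P = 2.4484e+09 W

2.4484e+09


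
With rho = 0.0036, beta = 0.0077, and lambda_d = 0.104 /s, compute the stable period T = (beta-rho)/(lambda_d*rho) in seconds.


T = (beta - rho) / (lambda_d * rho)
T = (0.0077 - 0.0036) / (0.104 * 0.0036)
T = 10.951 s

10.951


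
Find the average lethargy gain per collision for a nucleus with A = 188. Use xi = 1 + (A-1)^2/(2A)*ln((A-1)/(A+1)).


xi = 1 + (A-1)^2/(2A) * ln((A-1)/(A+1))
xi = 1 + (188-1)^2/(2*188) * ln((188-1)/(188 +1))
xi = 0.010601

0.010601


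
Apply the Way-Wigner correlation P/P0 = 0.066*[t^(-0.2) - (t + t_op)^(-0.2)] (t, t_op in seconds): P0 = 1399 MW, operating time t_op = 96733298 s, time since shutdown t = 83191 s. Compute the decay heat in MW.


P/P0 = 0.066 * [t^(-0.2) - (t + t_op)^(-0.2)]
P/P0 = 0.066 * [83191^(-0.2) - (83191 + 96733298)^(-0.2)]
P/P0 = 0.066 * [0.1037492 - 0.02528192] = 0.005178840
P = 1399 * 0.005178840 = 7.2452 MW

7.2452


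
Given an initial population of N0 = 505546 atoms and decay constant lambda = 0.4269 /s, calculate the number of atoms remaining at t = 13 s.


N = N0 * exp(-lambda * t)
N = 505546 * exp(-0.4269 * 13)
N = 1965.9

1965.9


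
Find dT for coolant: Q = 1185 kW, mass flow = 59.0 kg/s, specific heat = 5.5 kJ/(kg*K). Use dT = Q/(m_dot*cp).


dT = Q / (m_dot * cp)
dT = 1185 / (59.0 * 5.5)
dT = 3.6518 C

3.6518


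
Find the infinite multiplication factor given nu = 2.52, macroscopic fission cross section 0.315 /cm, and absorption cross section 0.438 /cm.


k_inf = nu * Sigma_f / Sigma_a
k_inf = 2.52 * 0.315 / 0.438
k_inf = 1.8123

1.8123


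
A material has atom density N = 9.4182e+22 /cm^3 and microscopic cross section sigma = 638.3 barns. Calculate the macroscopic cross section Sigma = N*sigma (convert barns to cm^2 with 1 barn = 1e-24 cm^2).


Sigma = N * sigma_barns * 1e-24
Sigma = 9.4182e+22 * 638.3 * 1e-24
Sigma = 60.116 /cm

60.116


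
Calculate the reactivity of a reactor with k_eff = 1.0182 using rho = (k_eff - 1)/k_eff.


rho = (k_eff - 1) / k_eff
rho = (1.0182 - 1) / 1.0182
rho = 0.017875

0.017875


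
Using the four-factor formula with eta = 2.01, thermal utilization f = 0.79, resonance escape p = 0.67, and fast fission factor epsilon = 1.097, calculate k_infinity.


k_inf = eta * f * p * epsilon
k_inf = 2.01 * 0.79 * 0.67 * 1.097
k_inf = 1.1671

1.1671


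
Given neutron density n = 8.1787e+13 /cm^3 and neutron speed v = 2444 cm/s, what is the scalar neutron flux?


phi = n * v
phi = 8.1787e+13 * 2444
phi = 1.9989e+17 /cm^2/s

1.9989e+17


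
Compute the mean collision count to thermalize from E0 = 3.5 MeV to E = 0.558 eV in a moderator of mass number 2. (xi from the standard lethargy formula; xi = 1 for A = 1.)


xi = 1 + (A-1)^2/(2A)*ln((A-1)/(A+1)) = 0.7253469 (for A = 2)
n = ln(E0/E) / xi
n = ln(3.5e6 / 0.558) / 0.7253469
n = ln(6.272401e+06) / 0.7253469 = 21.578

21.578


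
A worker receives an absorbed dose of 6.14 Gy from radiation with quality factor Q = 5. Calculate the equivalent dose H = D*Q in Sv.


H = D * Q
H = 6.14 * 5
H = 30.700 Sv

30.700


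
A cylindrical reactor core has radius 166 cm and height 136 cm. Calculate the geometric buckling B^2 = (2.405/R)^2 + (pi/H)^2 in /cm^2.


B^2 = (2.405/R)^2 + (pi/H)^2
B^2 = (2.405/166)^2 + (pi/136)^2
B^2 = 7.4351e-04 /cm^2

7.4351e-04


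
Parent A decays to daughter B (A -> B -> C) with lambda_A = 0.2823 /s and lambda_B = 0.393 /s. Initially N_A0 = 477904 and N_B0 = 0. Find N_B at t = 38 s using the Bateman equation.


N_B(t) = lambda_A * N_A0 / (lambda_B - lambda_A) * [exp(-lambda_A*t) - exp(-lambda_B*t)]
exp(-0.2823*38) = 2.193559e-05; exp(-0.393*38) = 3.267730e-07
N_B = 0.2823 * 477904 / (0.393 - 0.2823) * (2.193559e-05 - 3.267730e-07)
N_B = 26.335

26.335


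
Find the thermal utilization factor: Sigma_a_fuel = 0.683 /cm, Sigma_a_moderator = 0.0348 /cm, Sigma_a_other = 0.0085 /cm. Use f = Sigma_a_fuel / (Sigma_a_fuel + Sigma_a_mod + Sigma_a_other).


f = Sigma_a_fuel / (Sigma_a_fuel + Sigma_a_mod + Sigma_a_other)
f = 0.683 / (0.683 + 0.0348 + 0.0085)
f = 0.94038

0.94038


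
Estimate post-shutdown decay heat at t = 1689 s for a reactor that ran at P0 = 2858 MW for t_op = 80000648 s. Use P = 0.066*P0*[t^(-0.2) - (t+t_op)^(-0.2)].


P/P0 = 0.066 * [t^(-0.2) - (t + t_op)^(-0.2)]
P/P0 = 0.066 * [1689^(-0.2) - (1689 + 80000648)^(-0.2)]
P/P0 = 0.066 * [0.2261903 - 0.02626512] = 0.01319506
P = 2858 * 0.01319506 = 37.711 MW

37.711


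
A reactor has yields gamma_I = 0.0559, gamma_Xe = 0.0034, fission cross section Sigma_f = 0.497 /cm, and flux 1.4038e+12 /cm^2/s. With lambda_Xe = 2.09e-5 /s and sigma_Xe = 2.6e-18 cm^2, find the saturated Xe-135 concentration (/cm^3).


Xe_eq = (gamma_I + gamma_Xe) * Sigma_f * phi / (lambda_Xe + sigma_Xe * phi)
Numerator = (0.0559 + 0.0034) * 0.497 * 1.4038e+12 = 4.137293e+10
Denominator = 2.09e-5 + 2.6e-18 * 1.4038e+12 = 2.454988e-05
Xe_eq = 4.137293e+10 / 2.454988e-05 = 1.6853e+15 /cm^3

1.6853e+15


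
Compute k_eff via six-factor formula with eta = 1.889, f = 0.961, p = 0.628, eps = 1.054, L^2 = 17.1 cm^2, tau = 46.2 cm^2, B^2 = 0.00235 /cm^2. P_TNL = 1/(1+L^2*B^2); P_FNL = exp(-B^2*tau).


k_inf = eta*f*p*eps = 1.889*0.961*0.628*1.054 = 1.201588
P_TNL = 1/(1 + L^2*B^2) = 1/(1 + 17.1*0.00235) = 0.9613674
P_FNL = exp(-B^2*tau) = exp(-0.00235*46.2) = 0.8971161
k_eff = k_inf * P_TNL * P_FNL = 1.201588 * 0.9613674 * 0.8971161
k_eff = 1.0363

1.0363


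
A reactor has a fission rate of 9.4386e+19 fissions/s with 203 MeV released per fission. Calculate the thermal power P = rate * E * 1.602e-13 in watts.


P = fission_rate * E_MeV * 1.602e-13
P = 9.4386e+19 * 203 * 1.602e-13
P = 3.0695e+09 W

3.0695e+09


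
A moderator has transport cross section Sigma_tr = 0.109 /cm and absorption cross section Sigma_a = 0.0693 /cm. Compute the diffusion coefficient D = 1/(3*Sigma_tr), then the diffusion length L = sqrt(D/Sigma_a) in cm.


D = 1 / (3 * Sigma_tr) = 1 / (3 * 0.109) = 3.058104 cm
L = sqrt(D / Sigma_a)
L = sqrt(3.058104 / 0.0693)
L = 6.6429 cm

6.6429


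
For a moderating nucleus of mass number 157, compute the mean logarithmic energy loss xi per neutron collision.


xi = 1 + (A-1)^2/(2A) * ln((A-1)/(A+1))
xi = 1 + (157-1)^2/(2*157) * ln((157-1)/(157 +1))
xi = 0.012685

0.012685


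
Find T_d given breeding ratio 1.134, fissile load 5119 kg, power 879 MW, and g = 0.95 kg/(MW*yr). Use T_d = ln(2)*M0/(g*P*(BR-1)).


Breeding gain G = BR - 1 = 1.134 - 1 = 0.134
Fissile production rate = g * P * G = 0.95 * 879 * 0.134 = 111.8967 kg/yr
T_d = ln(2) * M0 / (g * P * G)
T_d = ln(2) * 5119 / 111.8967 = 31.710 yr

31.710


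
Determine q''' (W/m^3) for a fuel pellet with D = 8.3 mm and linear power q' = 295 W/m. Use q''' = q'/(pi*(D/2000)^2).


r = D / 2 / 1000 = 8.3 / 2 / 1000 = 0.00415 m
q''' = q' / (pi * r^2)
q''' = 295 / (pi * 0.00415^2)
q''' = 5.4523e+06 W/m^3

5.4523e+06


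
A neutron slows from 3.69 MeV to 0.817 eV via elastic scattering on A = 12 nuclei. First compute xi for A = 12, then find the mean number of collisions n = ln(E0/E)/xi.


xi = 1 + (A-1)^2/(2A)*ln((A-1)/(A+1)) = 0.1577690 (for A = 12)
n = ln(E0/E) / xi
n = ln(3.69e6 / 0.817) / 0.1577690
n = ln(4.516524e+06) / 0.1577690 = 97.125

97.125


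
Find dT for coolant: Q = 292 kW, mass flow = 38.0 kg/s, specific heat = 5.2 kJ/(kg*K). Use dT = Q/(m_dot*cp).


dT = Q / (m_dot * cp)
dT = 292 / (38.0 * 5.2)
dT = 1.4777 C

1.4777


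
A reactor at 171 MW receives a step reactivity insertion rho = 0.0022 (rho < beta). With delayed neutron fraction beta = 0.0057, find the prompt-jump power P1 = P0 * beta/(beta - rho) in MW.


P1/P0 = beta / (beta - rho)
P1/P0 = 0.0057 / (0.0057 - 0.0022) = 1.628571
P1 = 171 * 1.628571 = 278.49 MW

278.49


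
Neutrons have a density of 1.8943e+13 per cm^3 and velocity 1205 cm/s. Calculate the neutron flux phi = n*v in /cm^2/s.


phi = n * v
phi = 1.8943e+13 * 1205
phi = 2.2826e+16 /cm^2/s

2.2826e+16


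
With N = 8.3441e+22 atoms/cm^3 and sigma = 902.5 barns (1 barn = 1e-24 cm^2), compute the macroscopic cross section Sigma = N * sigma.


Sigma = N * sigma_barns * 1e-24
Sigma = 8.3441e+22 * 902.5 * 1e-24
Sigma = 75.306 /cm

75.306


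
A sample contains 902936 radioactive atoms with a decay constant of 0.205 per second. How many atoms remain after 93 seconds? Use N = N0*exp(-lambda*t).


N = N0 * exp(-lambda * t)
N = 902936 * exp(-0.205 * 93)
N = 0.0047406

0.0047406


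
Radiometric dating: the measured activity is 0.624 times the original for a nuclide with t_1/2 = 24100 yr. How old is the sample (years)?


lambda = ln(2) / t_half = ln(2) / 24100 = 2.876129e-05 /yr
t = -ln(A/A0) / lambda
t = -ln(0.624) / 2.876129e-05
t = 16397 yr

16397


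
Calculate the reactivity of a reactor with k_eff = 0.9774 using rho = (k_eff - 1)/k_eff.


rho = (k_eff - 1) / k_eff
rho = (0.9774 - 1) / 0.9774
rho = -0.023123

-0.023123


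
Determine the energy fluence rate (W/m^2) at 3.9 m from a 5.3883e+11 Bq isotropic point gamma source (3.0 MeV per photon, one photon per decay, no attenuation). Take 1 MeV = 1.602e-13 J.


psi = A * E * 1.602e-13 / (4*pi*r^2)
psi = 5.3883e+11 * 3.0 * 1.602e-13 / (4*pi*3.9^2)
psi = 0.0013549 W/m^2

0.0013549


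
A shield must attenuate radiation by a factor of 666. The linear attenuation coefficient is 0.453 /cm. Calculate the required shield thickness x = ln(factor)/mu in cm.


x = ln(factor) / mu
x = ln(666) / 0.453
x = 14.352 cm

14.352


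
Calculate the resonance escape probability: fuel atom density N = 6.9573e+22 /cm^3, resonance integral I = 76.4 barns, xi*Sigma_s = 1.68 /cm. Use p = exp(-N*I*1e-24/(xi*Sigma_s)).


p = exp(-N * I * 1e-24 / (xi*Sigma_s))
p = exp(-6.9573e+22 * 76.4 * 1e-24 / 1.68)
p = 0.042260

0.042260


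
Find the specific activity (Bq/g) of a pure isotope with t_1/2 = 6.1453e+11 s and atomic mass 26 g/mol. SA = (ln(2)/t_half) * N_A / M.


lambda = ln(2) / t_half = ln(2) / 6.1453e+11 = 1.127931e-12 /s
SA = lambda * N_A / M
SA = 1.127931e-12 * 6.022e23 / 26
SA = 2.6125e+10 Bq/g

2.6125e+10


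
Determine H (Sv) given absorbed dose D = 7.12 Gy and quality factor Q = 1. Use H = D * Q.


H = D * Q
H = 7.12 * 1
H = 7.1200 Sv

7.1200


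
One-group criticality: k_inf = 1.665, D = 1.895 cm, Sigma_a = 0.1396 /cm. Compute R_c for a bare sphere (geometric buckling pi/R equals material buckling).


L^2 = D / Sigma_a = 1.895 / 0.1396 = 13.57450 cm^2
B_m^2 = (k_inf - 1) / L^2 = (1.665 - 1) / 13.57450 = 0.04898891 /cm^2
For a bare sphere: B_g = pi/R, so R_c = pi / sqrt(B_m^2)
R_c = pi / sqrt(0.04898891) = 14.194 cm

14.194


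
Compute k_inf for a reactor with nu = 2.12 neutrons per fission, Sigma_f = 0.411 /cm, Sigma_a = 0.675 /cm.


k_inf = nu * Sigma_f / Sigma_a
k_inf = 2.12 * 0.411 / 0.675
k_inf = 1.2908

1.2908


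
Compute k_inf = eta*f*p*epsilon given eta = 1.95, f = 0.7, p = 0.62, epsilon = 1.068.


k_inf = eta * f * p * epsilon
k_inf = 1.95 * 0.7 * 0.62 * 1.068
k_inf = 0.90385

0.90385


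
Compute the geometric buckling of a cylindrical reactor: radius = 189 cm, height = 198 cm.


B^2 = (2.405/R)^2 + (pi/H)^2
B^2 = (2.405/189)^2 + (pi/198)^2
B^2 = 4.1367e-04 /cm^2

4.1367e-04


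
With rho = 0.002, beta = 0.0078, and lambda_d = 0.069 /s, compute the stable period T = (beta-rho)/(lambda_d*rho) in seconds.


T = (beta - rho) / (lambda_d * rho)
T = (0.0078 - 0.002) / (0.069 * 0.002)
T = 42.029 s

42.029


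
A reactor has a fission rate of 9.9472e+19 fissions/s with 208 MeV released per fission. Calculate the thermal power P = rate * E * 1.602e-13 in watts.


P = fission_rate * E_MeV * 1.602e-13
P = 9.9472e+19 * 208 * 1.602e-13
P = 3.3146e+09 W

3.3146e+09


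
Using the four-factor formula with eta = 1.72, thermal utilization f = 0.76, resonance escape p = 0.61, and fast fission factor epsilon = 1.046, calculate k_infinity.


k_inf = eta * f * p * epsilon
k_inf = 1.72 * 0.76 * 0.61 * 1.046
k_inf = 0.83407

0.83407


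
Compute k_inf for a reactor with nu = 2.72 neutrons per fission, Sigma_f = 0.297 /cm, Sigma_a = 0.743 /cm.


k_inf = nu * Sigma_f / Sigma_a
k_inf = 2.72 * 0.297 / 0.743
k_inf = 1.0873

1.0873


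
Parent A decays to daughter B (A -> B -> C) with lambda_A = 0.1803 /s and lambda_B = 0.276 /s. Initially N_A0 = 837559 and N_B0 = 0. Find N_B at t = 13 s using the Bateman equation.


N_B(t) = lambda_A * N_A0 / (lambda_B - lambda_A) * [exp(-lambda_A*t) - exp(-lambda_B*t)]
exp(-0.1803*13) = 0.09595269; exp(-0.276*13) = 0.02765358
N_B = 0.1803 * 837559 / (0.276 - 0.1803) * (0.09595269 - 0.02765358)
N_B = 107774

107774


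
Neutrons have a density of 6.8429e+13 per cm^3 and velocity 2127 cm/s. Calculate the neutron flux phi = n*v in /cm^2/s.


phi = n * v
phi = 6.8429e+13 * 2127
phi = 1.4555e+17 /cm^2/s

1.4555e+17


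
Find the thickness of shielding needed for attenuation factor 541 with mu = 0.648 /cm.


x = ln(factor) / mu
x = ln(541) / 0.648
x = 9.7121 cm

9.7121


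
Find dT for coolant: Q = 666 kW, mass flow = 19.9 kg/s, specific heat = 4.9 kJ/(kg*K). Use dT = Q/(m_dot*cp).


dT = Q / (m_dot * cp)
dT = 666 / (19.9 * 4.9)
dT = 6.8301 C

6.8301


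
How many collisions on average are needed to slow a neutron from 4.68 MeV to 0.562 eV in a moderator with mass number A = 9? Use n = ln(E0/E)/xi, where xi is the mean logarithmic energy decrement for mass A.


xi = 1 + (A-1)^2/(2A)*ln((A-1)/(A+1)) = 0.2066007 (for A = 9)
n = ln(E0/E) / xi
n = ln(4.68e6 / 0.562) / 0.2066007
n = ln(8.327402e+06) / 0.2066007 = 77.130

77.130


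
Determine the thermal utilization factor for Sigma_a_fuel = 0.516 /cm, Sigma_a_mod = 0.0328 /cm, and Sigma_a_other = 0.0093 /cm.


f = Sigma_a_fuel / (Sigma_a_fuel + Sigma_a_mod + Sigma_a_other)
f = 0.516 / (0.516 + 0.0328 + 0.0093)
f = 0.92457

0.92457


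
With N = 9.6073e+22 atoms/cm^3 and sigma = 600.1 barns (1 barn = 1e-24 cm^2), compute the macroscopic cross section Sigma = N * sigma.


Sigma = N * sigma_barns * 1e-24
Sigma = 9.6073e+22 * 600.1 * 1e-24
Sigma = 57.653 /cm

57.653


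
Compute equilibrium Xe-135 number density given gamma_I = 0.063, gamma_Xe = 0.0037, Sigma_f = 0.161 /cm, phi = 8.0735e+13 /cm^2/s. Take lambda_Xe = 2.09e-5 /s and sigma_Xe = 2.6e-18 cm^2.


Xe_eq = (gamma_I + gamma_Xe) * Sigma_f * phi / (lambda_Xe + sigma_Xe * phi)
Numerator = (0.063 + 0.0037) * 0.161 * 8.0735e+13 = 8.669889e+11
Denominator = 2.09e-5 + 2.6e-18 * 8.0735e+13 = 2.308110e-04
Xe_eq = 8.669889e+11 / 2.308110e-04 = 3.7563e+15 /cm^3

3.7563e+15


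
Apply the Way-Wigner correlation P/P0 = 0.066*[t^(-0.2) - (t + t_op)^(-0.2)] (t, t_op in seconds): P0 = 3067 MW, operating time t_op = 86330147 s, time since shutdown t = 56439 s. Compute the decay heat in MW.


P/P0 = 0.066 * [t^(-0.2) - (t + t_op)^(-0.2)]
P/P0 = 0.066 * [56439^(-0.2) - (56439 + 86330147)^(-0.2)]
P/P0 = 0.066 * [0.1121203 - 0.02586490] = 0.005692856
P = 3067 * 0.005692856 = 17.460 MW

17.460


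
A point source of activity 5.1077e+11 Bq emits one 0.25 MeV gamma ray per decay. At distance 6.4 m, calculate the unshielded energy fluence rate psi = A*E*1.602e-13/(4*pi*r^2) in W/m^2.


psi = A * E * 1.602e-13 / (4*pi*r^2)
psi = 5.1077e+11 * 0.25 * 1.602e-13 / (4*pi*6.4^2)
psi = 3.9743e-05 W/m^2

3.9743e-05


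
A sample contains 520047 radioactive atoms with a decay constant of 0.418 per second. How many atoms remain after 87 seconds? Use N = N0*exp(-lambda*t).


N = N0 * exp(-lambda * t)
N = 520047 * exp(-0.418 * 87)
N = 8.3655e-11

8.3655e-11


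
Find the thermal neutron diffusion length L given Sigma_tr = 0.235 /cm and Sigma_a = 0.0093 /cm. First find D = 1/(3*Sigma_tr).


D = 1 / (3 * Sigma_tr) = 1 / (3 * 0.235) = 1.418440 cm
L = sqrt(D / Sigma_a)
L = sqrt(1.418440 / 0.0093)
L = 12.350 cm

12.350


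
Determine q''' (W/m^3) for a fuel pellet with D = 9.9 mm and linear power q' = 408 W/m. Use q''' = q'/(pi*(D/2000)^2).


r = D / 2 / 1000 = 9.9 / 2 / 1000 = 0.00495 m
q''' = q' / (pi * r^2)
q''' = 408 / (pi * 0.00495^2)
q''' = 5.3003e+06 W/m^3

5.3003e+06


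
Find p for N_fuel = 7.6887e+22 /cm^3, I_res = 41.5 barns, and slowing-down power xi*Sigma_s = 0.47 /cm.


p = exp(-N * I * 1e-24 / (xi*Sigma_s))
p = exp(-7.6887e+22 * 41.5 * 1e-24 / 0.47)
p = 0.0011261

0.0011261


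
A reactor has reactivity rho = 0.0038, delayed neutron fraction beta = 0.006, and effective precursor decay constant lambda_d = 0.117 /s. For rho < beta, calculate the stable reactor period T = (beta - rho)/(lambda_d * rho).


T = (beta - rho) / (lambda_d * rho)
T = (0.006 - 0.0038) / (0.117 * 0.0038)
T = 4.9483 s

4.9483


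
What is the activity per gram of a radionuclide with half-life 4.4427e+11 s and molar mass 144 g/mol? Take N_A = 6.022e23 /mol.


lambda = ln(2) / t_half = ln(2) / 4.4427e+11 = 1.560194e-12 /s
SA = lambda * N_A / M
SA = 1.560194e-12 * 6.022e23 / 144
SA = 6.5246e+09 Bq/g

6.5246e+09


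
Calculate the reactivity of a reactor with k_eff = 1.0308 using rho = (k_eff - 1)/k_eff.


rho = (k_eff - 1) / k_eff
rho = (1.0308 - 1) / 1.0308
rho = 0.029880

0.029880


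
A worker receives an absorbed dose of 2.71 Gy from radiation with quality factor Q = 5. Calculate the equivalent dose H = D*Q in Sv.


H = D * Q
H = 2.71 * 5
H = 13.550 Sv

13.550


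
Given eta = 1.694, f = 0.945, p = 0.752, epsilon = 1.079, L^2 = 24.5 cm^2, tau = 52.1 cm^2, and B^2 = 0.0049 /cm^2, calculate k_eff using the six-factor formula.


k_inf = eta*f*p*eps = 1.694*0.945*0.752*1.079 = 1.298926
P_TNL = 1/(1 + L^2*B^2) = 1/(1 + 24.5*0.0049) = 0.8928173
P_FNL = exp(-B^2*tau) = exp(-0.0049*52.1) = 0.7746918
k_eff = k_inf * P_TNL * P_FNL = 1.298926 * 0.8928173 * 0.7746918
k_eff = 0.89841

0.89841


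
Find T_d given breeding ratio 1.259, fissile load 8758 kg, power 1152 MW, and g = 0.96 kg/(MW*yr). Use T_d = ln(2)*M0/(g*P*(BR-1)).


Breeding gain G = BR - 1 = 1.259 - 1 = 0.259
Fissile production rate = g * P * G = 0.96 * 1152 * 0.259 = 286.43328 kg/yr
T_d = ln(2) * M0 / (g * P * G)
T_d = ln(2) * 8758 / 286.43328 = 21.194 yr

21.194


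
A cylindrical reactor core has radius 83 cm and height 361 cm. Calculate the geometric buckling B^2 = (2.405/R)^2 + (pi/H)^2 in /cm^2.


B^2 = (2.405/R)^2 + (pi/H)^2
B^2 = (2.405/83)^2 + (pi/361)^2
B^2 = 9.1534e-04 /cm^2

9.1534e-04


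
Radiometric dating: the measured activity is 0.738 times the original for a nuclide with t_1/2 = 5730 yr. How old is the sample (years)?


lambda = ln(2) / t_half = ln(2) / 5730 = 1.209681e-04 /yr
t = -ln(A/A0) / lambda
t = -ln(0.738) / 1.209681e-04
t = 2511.5 yr

2511.5


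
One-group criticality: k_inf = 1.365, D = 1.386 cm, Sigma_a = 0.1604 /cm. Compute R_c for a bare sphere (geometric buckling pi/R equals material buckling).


L^2 = D / Sigma_a = 1.386 / 0.1604 = 8.640898 cm^2
B_m^2 = (k_inf - 1) / L^2 = (1.365 - 1) / 8.640898 = 0.04224098 /cm^2
For a bare sphere: B_g = pi/R, so R_c = pi / sqrt(B_m^2)
R_c = pi / sqrt(0.04224098) = 15.286 cm

15.286


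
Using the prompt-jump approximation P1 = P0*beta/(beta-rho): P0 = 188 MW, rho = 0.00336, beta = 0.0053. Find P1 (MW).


P1/P0 = beta / (beta - rho)
P1/P0 = 0.0053 / (0.0053 - 0.00336) = 2.731959
P1 = 188 * 2.731959 = 513.61 MW

513.61


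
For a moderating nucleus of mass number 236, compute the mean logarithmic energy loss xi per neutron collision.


xi = 1 + (A-1)^2/(2A) * ln((A-1)/(A+1))
xi = 1 + (236-1)^2/(2*236) * ln((236-1)/(236 +1))
xi = 0.0084507

0.0084507


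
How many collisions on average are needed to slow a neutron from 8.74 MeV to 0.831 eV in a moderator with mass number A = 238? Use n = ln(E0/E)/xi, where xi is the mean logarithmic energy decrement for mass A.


xi = 1 + (A-1)^2/(2A)*ln((A-1)/(A+1)) = 0.008379872 (for A = 238)
n = ln(E0/E) / xi
n = ln(8.74e6 / 0.831) / 0.008379872
n = ln(1.051745e+07) / 0.008379872 = 1929.5

1929.5


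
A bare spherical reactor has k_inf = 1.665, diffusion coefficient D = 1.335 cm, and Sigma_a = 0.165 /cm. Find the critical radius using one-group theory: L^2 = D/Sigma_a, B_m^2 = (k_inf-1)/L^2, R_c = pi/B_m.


L^2 = D / Sigma_a = 1.335 / 0.165 = 8.090909 cm^2
B_m^2 = (k_inf - 1) / L^2 = (1.665 - 1) / 8.090909 = 0.08219101 /cm^2
For a bare sphere: B_g = pi/R, so R_c = pi / sqrt(B_m^2)
R_c = pi / sqrt(0.08219101) = 10.958 cm

10.958


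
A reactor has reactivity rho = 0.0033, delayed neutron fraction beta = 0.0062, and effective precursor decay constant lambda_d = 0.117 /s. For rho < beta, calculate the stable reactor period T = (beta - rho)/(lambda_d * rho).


T = (beta - rho) / (lambda_d * rho)
T = (0.0062 - 0.0033) / (0.117 * 0.0033)
T = 7.5110 s

7.5110


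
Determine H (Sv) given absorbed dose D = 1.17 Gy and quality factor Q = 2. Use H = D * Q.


H = D * Q
H = 1.17 * 2
H = 2.3400 Sv

2.3400


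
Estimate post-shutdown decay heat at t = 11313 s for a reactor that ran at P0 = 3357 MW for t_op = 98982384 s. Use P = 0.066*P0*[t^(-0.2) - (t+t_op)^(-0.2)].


P/P0 = 0.066 * [t^(-0.2) - (t + t_op)^(-0.2)]
P/P0 = 0.066 * [11313^(-0.2) - (11313 + 98982384)^(-0.2)]
P/P0 = 0.066 * [0.1546267 - 0.02516973] = 0.008544160
P = 3357 * 0.008544160 = 28.683 MW

28.683


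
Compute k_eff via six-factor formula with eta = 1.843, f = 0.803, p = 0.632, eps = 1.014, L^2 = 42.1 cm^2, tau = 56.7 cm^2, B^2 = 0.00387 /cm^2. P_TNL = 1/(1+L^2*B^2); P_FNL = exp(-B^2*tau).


k_inf = eta*f*p*eps = 1.843*0.803*0.632*1.014 = 0.9484095
P_TNL = 1/(1 + L^2*B^2) = 1/(1 + 42.1*0.00387) = 0.8598992
P_FNL = exp(-B^2*tau) = exp(-0.00387*56.7) = 0.8029772
k_eff = k_inf * P_TNL * P_FNL = 0.9484095 * 0.8598992 * 0.8029772
k_eff = 0.65486

0.65486


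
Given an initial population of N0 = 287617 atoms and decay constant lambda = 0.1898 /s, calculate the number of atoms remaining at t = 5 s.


N = N0 * exp(-lambda * t)
N = 287617 * exp(-0.1898 * 5)
N = 111345

111345


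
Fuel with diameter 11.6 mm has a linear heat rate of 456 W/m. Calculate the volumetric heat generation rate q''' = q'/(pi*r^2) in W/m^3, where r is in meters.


r = D / 2 / 1000 = 11.6 / 2 / 1000 = 0.0058 m
q''' = q' / (pi * r^2)
q''' = 456 / (pi * 0.0058^2)
q''' = 4.3148e+06 W/m^3

4.3148e+06


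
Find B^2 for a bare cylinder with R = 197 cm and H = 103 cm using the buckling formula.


B^2 = (2.405/R)^2 + (pi/H)^2
B^2 = (2.405/197)^2 + (pi/103)^2
B^2 = 0.0010793 /cm^2

0.0010793


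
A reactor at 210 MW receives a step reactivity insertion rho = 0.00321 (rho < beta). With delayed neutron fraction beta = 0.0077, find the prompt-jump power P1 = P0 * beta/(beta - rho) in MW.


P1/P0 = beta / (beta - rho)
P1/P0 = 0.0077 / (0.0077 - 0.00321) = 1.714922
P1 = 210 * 1.714922 = 360.13 MW

360.13


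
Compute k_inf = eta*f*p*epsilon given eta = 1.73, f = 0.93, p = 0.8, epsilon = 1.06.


k_inf = eta * f * p * epsilon
k_inf = 1.73 * 0.93 * 0.8 * 1.06
k_inf = 1.3643

1.3643


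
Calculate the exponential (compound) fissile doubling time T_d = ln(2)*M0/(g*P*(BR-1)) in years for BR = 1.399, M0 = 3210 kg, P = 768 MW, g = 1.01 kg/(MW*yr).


Breeding gain G = BR - 1 = 1.399 - 1 = 0.399
Fissile production rate = g * P * G = 1.01 * 768 * 0.399 = 309.49632 kg/yr
T_d = ln(2) * M0 / (g * P * G)
T_d = ln(2) * 3210 / 309.49632 = 7.1891 yr

7.1891


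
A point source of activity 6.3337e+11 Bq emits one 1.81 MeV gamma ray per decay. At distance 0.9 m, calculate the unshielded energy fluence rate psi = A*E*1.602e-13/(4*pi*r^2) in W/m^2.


psi = A * E * 1.602e-13 / (4*pi*r^2)
psi = 6.3337e+11 * 1.81 * 1.602e-13 / (4*pi*0.9^2)
psi = 0.018043 W/m^2

0.018043


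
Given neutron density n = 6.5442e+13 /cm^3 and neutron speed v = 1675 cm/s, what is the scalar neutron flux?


phi = n * v
phi = 6.5442e+13 * 1675
phi = 1.0962e+17 /cm^2/s

1.0962e+17


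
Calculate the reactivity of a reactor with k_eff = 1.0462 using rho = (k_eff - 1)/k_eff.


rho = (k_eff - 1) / k_eff
rho = (1.0462 - 1) / 1.0462
rho = 0.044160

0.044160


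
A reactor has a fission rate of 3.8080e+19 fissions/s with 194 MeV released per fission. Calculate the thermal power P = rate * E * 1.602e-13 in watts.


P = fission_rate * E_MeV * 1.602e-13
P = 3.8080e+19 * 194 * 1.602e-13
P = 1.1835e+09 W

1.1835e+09


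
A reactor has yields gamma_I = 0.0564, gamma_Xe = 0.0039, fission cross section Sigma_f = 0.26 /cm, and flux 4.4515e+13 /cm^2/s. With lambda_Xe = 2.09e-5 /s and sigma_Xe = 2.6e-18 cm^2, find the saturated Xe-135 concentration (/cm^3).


Xe_eq = (gamma_I + gamma_Xe) * Sigma_f * phi / (lambda_Xe + sigma_Xe * phi)
Numerator = (0.0564 + 0.0039) * 0.26 * 4.4515e+13 = 6.979062e+11
Denominator = 2.09e-5 + 2.6e-18 * 4.4515e+13 = 1.366390e-04
Xe_eq = 6.979062e+11 / 1.366390e-04 = 5.1077e+15 /cm^3

5.1077e+15


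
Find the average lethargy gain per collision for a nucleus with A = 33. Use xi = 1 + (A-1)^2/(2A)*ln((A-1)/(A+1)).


xi = 1 + (A-1)^2/(2A) * ln((A-1)/(A+1))
xi = 1 + (33-1)^2/(2*33) * ln((33-1)/(33 +1))
xi = 0.059400

0.059400


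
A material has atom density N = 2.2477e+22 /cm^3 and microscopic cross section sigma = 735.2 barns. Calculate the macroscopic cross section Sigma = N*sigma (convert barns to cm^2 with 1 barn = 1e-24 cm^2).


Sigma = N * sigma_barns * 1e-24
Sigma = 2.2477e+22 * 735.2 * 1e-24
Sigma = 16.525 /cm

16.525


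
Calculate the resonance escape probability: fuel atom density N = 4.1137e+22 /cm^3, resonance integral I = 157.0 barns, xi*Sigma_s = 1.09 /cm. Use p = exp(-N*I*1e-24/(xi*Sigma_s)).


p = exp(-N * I * 1e-24 / (xi*Sigma_s))
p = exp(-4.1137e+22 * 157.0 * 1e-24 / 1.09)
p = 0.0026712

0.0026712


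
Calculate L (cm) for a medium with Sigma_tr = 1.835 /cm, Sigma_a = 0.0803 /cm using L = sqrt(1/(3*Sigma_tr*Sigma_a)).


D = 1 / (3 * Sigma_tr) = 1 / (3 * 1.835) = 0.1816530 cm
L = sqrt(D / Sigma_a)
L = sqrt(0.1816530 / 0.0803)
L = 1.5041 cm

1.5041


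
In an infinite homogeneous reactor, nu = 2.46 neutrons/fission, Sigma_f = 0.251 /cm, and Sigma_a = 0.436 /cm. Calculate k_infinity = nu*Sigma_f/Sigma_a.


k_inf = nu * Sigma_f / Sigma_a
k_inf = 2.46 * 0.251 / 0.436
k_inf = 1.4162

1.4162


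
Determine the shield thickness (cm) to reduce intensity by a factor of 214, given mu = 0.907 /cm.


x = ln(factor) / mu
x = ln(214) / 0.907
x = 5.9162 cm

5.9162


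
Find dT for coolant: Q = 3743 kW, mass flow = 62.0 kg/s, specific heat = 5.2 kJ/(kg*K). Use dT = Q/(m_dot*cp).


dT = Q / (m_dot * cp)
dT = 3743 / (62.0 * 5.2)
dT = 11.610 C

11.610


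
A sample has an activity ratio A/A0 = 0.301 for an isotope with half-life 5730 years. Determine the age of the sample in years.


lambda = ln(2) / t_half = ln(2) / 5730 = 1.209681e-04 /yr
t = -ln(A/A0) / lambda
t = -ln(0.301) / 1.209681e-04
t = 9925.3 yr

9925.3


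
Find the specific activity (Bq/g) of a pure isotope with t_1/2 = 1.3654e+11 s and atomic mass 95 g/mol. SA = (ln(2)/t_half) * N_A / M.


lambda = ln(2) / t_half = ln(2) / 1.3654e+11 = 5.076514e-12 /s
SA = lambda * N_A / M
SA = 5.076514e-12 * 6.022e23 / 95
SA = 3.2180e+10 Bq/g

3.2180e+10


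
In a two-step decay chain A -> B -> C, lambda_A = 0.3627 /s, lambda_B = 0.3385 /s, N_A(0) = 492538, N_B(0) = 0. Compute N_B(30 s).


N_B(t) = lambda_A * N_A0 / (lambda_B - lambda_A) * [exp(-lambda_A*t) - exp(-lambda_B*t)]
exp(-0.3627*30) = 1.881229e-05; exp(-0.3385*30) = 3.888119e-05
N_B = 0.3627 * 492538 / (0.3385 - 0.3627) * (1.881229e-05 - 3.888119e-05)
N_B = 148.15

148.15


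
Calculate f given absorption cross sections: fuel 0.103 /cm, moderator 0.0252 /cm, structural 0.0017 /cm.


f = Sigma_a_fuel / (Sigma_a_fuel + Sigma_a_mod + Sigma_a_other)
f = 0.103 / (0.103 + 0.0252 + 0.0017)
f = 0.79292

0.79292


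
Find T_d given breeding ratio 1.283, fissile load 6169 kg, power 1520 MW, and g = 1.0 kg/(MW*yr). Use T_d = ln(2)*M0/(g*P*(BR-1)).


Breeding gain G = BR - 1 = 1.283 - 1 = 0.283
Fissile production rate = g * P * G = 1.0 * 1520 * 0.283 = 430.16 kg/yr
T_d = ln(2) * M0 / (g * P * G)
T_d = ln(2) * 6169 / 430.16 = 9.9405 yr

9.9405


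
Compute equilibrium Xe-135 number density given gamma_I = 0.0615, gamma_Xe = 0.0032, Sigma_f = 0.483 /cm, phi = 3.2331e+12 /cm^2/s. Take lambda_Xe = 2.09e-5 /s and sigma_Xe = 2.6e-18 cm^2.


Xe_eq = (gamma_I + gamma_Xe) * Sigma_f * phi / (lambda_Xe + sigma_Xe * phi)
Numerator = (0.0615 + 0.0032) * 0.483 * 3.2331e+12 = 1.010347e+11
Denominator = 2.09e-5 + 2.6e-18 * 3.2331e+12 = 2.930606e-05
Xe_eq = 1.010347e+11 / 2.930606e-05 = 3.4476e+15 /cm^3

3.4476e+15


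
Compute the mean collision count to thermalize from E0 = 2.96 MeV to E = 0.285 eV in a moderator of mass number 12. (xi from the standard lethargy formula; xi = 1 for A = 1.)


xi = 1 + (A-1)^2/(2A)*ln((A-1)/(A+1)) = 0.1577690 (for A = 12)
n = ln(E0/E) / xi
n = ln(2.96e6 / 0.285) / 0.1577690
n = ln(1.038596e+07) / 0.1577690 = 102.40

102.40


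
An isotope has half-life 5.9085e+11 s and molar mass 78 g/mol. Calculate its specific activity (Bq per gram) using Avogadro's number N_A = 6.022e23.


lambda = ln(2) / t_half = ln(2) / 5.9085e+11 = 1.173136e-12 /s
SA = lambda * N_A / M
SA = 1.173136e-12 * 6.022e23 / 78
SA = 9.0572e+09 Bq/g

9.0572e+09


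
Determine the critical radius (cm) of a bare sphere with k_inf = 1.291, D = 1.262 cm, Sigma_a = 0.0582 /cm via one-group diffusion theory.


L^2 = D / Sigma_a = 1.262 / 0.0582 = 21.68385 cm^2
B_m^2 = (k_inf - 1) / L^2 = (1.291 - 1) / 21.68385 = 0.01342013 /cm^2
For a bare sphere: B_g = pi/R, so R_c = pi / sqrt(B_m^2)
R_c = pi / sqrt(0.01342013) = 27.119 cm

27.119


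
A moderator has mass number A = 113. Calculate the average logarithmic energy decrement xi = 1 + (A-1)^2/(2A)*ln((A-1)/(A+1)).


xi = 1 + (A-1)^2/(2A) * ln((A-1)/(A+1))
xi = 1 + (113-1)^2/(2*113) * ln((113-1)/(113 +1))
xi = 0.017595

0.017595


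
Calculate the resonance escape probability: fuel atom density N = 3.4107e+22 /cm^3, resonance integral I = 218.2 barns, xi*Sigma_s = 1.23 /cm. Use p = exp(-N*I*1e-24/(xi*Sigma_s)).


p = exp(-N * I * 1e-24 / (xi*Sigma_s))
p = exp(-3.4107e+22 * 218.2 * 1e-24 / 1.23)
p = 0.0023566

0.0023566


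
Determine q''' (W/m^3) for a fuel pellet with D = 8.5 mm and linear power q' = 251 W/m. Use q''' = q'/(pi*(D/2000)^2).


r = D / 2 / 1000 = 8.5 / 2 / 1000 = 0.00425 m
q''' = q' / (pi * r^2)
q''' = 251 / (pi * 0.00425^2)
q''' = 4.4233e+06 W/m^3

4.4233e+06


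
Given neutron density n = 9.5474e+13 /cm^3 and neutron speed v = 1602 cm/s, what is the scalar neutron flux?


phi = n * v
phi = 9.5474e+13 * 1602
phi = 1.5295e+17 /cm^2/s

1.5295e+17


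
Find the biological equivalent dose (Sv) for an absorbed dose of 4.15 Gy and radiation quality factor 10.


H = D * Q
H = 4.15 * 10
H = 41.500 Sv

41.500


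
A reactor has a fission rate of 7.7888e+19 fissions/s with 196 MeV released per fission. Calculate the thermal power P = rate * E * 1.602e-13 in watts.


P = fission_rate * E_MeV * 1.602e-13
P = 7.7888e+19 * 196 * 1.602e-13
P = 2.4456e+09 W

2.4456e+09


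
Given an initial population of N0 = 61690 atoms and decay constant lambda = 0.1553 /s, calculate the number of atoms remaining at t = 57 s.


N = N0 * exp(-lambda * t)
N = 61690 * exp(-0.1553 * 57)
N = 8.8267

8.8267


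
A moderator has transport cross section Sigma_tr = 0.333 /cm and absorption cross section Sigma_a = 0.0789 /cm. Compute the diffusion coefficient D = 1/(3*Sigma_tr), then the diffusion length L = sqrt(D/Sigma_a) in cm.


D = 1 / (3 * Sigma_tr) = 1 / (3 * 0.333) = 1.001001 cm
L = sqrt(D / Sigma_a)
L = sqrt(1.001001 / 0.0789)
L = 3.5619 cm

3.5619


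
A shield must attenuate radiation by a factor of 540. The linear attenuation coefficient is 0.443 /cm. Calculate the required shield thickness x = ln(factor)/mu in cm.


x = ln(factor) / mu
x = ln(540) / 0.443
x = 14.202 cm

14.202


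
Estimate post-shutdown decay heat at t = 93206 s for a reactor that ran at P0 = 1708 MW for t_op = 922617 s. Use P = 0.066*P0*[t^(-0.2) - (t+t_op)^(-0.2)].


P/P0 = 0.066 * [t^(-0.2) - (t + t_op)^(-0.2)]
P/P0 = 0.066 * [93206^(-0.2) - (93206 + 922617)^(-0.2)]
P/P0 = 0.066 * [0.1014171 - 0.06289794] = 0.002542265
P = 1708 * 0.002542265 = 4.3422 MW

4.3422


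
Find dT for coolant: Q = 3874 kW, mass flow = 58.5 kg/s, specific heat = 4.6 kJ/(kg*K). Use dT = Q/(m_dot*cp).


dT = Q / (m_dot * cp)
dT = 3874 / (58.5 * 4.6)
dT = 14.396 C

14.396


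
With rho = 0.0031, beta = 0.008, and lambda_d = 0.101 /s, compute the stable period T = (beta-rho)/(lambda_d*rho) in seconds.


T = (beta - rho) / (lambda_d * rho)
T = (0.008 - 0.0031) / (0.101 * 0.0031)
T = 15.650 s

15.650


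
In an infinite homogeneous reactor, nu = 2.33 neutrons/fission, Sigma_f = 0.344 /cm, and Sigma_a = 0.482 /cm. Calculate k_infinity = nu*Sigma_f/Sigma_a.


k_inf = nu * Sigma_f / Sigma_a
k_inf = 2.33 * 0.344 / 0.482
k_inf = 1.6629

1.6629


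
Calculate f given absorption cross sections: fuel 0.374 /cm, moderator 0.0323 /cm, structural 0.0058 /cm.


f = Sigma_a_fuel / (Sigma_a_fuel + Sigma_a_mod + Sigma_a_other)
f = 0.374 / (0.374 + 0.0323 + 0.0058)
f = 0.90755

0.90755


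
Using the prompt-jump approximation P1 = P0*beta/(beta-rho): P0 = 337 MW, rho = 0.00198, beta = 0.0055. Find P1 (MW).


P1/P0 = beta / (beta - rho)
P1/P0 = 0.0055 / (0.0055 - 0.00198) = 1.562500
P1 = 337 * 1.562500 = 526.56 MW

526.56


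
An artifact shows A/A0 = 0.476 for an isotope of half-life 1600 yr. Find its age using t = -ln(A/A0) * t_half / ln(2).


lambda = ln(2) / t_half = ln(2) / 1600 = 4.332170e-04 /yr
t = -ln(A/A0) / lambda
t = -ln(0.476) / 4.332170e-04
t = 1713.5 yr

1713.5


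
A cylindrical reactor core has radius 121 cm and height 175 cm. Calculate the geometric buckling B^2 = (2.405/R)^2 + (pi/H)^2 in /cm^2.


B^2 = (2.405/R)^2 + (pi/H)^2
B^2 = (2.405/121)^2 + (pi/175)^2
B^2 = 7.1733e-04 /cm^2

7.1733e-04


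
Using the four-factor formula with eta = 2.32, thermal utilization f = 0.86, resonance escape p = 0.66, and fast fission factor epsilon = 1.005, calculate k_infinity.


k_inf = eta * f * p * epsilon
k_inf = 2.32 * 0.86 * 0.66 * 1.005
k_inf = 1.3234

1.3234


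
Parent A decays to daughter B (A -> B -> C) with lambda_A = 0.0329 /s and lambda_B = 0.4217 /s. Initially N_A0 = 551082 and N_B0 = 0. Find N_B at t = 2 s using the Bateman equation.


N_B(t) = lambda_A * N_A0 / (lambda_B - lambda_A) * [exp(-lambda_A*t) - exp(-lambda_B*t)]
exp(-0.0329*2) = 0.9363181; exp(-0.4217*2) = 0.4302452
N_B = 0.0329 * 551082 / (0.4217 - 0.0329) * (0.9363181 - 0.4302452)
N_B = 23599

23599


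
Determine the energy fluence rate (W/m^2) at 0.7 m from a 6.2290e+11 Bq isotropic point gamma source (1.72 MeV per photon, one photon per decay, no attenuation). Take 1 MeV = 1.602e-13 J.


psi = A * E * 1.602e-13 / (4*pi*r^2)
psi = 6.2290e+11 * 1.72 * 1.602e-13 / (4*pi*0.7^2)
psi = 0.027874 W/m^2

0.027874


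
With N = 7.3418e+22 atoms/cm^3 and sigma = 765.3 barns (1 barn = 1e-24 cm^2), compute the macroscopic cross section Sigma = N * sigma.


Sigma = N * sigma_barns * 1e-24
Sigma = 7.3418e+22 * 765.3 * 1e-24
Sigma = 56.187 /cm

56.187


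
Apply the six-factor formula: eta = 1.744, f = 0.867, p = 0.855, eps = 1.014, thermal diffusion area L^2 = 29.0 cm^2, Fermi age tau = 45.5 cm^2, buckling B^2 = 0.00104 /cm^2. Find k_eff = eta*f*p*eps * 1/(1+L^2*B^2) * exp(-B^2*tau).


k_inf = eta*f*p*eps = 1.744*0.867*0.855*1.014 = 1.310900
P_TNL = 1/(1 + L^2*B^2) = 1/(1 + 29.0*0.00104) = 0.9707230
P_FNL = exp(-B^2*tau) = exp(-0.00104*45.5) = 0.9537821
k_eff = k_inf * P_TNL * P_FNL = 1.310900 * 0.9707230 * 0.9537821
k_eff = 1.2137

1.2137
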